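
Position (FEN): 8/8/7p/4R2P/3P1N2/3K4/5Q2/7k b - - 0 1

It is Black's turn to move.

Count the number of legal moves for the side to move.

Black to move; king on h1.
In check: no.
Legal moves: none.
Count: 0.

0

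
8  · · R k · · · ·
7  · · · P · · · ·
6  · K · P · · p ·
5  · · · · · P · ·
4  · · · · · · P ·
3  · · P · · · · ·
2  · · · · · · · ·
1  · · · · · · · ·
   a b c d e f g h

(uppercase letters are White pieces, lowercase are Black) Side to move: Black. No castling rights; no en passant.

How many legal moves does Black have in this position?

1

Black to move; king on d8.
In check: yes, from the white rook on c8.
Legal moves: Kxd7.
Count: 1.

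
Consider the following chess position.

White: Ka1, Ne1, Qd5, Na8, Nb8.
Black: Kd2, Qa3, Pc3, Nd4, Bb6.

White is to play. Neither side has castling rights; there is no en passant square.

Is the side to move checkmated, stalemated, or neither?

neither

White to move; white king on a1.
In check: yes, from the black queen on a3.
Legal moves for White: Kb1, Qa2+.
White is in check but has 2 legal moves → neither.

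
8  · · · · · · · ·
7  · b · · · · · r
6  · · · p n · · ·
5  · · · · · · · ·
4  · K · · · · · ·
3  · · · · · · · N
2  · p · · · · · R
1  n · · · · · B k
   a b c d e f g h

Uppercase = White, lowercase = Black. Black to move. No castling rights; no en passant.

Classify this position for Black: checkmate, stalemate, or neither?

checkmate

Black to move; black king on h1.
In check: yes, from the white rook on h2.
King squares — g1: attacked by Nh3; g2: attacked by Rh2; h2: attacked by Bg1.
Legal moves for Black: none.
In check with no legal moves → checkmate.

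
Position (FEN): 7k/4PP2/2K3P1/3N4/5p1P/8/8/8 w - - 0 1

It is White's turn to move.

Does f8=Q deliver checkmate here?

yes

After f8=Q: black king on h8; in check: yes, from the white queen on f8.
King squares — g7: attacked by Qf8; h7: attacked by Pg6; g8: attacked by Qf8.
Black has no legal moves → checkmate.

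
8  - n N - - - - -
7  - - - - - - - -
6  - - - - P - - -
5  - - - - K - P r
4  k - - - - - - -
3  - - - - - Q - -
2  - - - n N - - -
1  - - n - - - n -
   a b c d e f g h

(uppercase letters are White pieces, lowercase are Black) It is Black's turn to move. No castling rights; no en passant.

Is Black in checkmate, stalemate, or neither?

neither

Black to move; black king on a4.
In check: no.
Legal moves for Black include: Nd7+, Nc6+, Na6, Rh8, Rh7, Rh6, Rxg5+, Rh4, Rh3, Rh2, Rh1, Kb5, Ka5, Kb4, Ne4, Nc4+, Ndxf3+, Ndb3, ... (list truncated; more exist).
Black has legal moves and is not in check → neither.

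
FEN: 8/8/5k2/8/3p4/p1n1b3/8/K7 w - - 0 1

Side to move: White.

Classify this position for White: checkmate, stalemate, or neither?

White to move; white king on a1.
In check: no.
King squares — b1: attacked by Nc3; a2: attacked by Nc3; b2: attacked by Pa3.
Legal moves for White: none.
Not in check and no legal moves → stalemate.

stalemate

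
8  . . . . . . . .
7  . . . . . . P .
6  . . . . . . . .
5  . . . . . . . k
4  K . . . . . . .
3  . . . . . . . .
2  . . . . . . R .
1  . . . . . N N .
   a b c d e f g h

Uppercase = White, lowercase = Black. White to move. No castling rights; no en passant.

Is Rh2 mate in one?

After Rh2: black king on h5; in check: yes, from the white rook on h2.
Black has 3 legal replies: Kg6, Kg5, Kg4.
In check but a legal move exists → not checkmate.

no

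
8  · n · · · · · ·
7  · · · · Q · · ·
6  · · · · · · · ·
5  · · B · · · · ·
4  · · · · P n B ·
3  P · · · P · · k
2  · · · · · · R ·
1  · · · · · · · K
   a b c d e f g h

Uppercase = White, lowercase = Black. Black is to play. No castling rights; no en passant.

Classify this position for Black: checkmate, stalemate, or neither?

checkmate

Black to move; black king on h3.
In check: yes, from the white bishop on g4.
King squares — g2: attacked by Kh1; h2: attacked by Kh1; g3: attacked by Rg2; g4: attacked by Rg2; h4: attacked by Qe7.
Legal moves for Black: none.
In check with no legal moves → checkmate.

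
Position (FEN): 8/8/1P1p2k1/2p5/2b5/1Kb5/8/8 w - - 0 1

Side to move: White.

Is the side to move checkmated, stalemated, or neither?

neither

White to move; white king on b3.
In check: yes, from the black bishop on c4.
Legal moves for White: Kxc4, Ka4, Kxc3, Ka3, Kc2.
White is in check but has 5 legal moves → neither.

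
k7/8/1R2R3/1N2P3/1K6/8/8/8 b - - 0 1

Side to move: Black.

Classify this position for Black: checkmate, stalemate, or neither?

stalemate

Black to move; black king on a8.
In check: no.
King squares — a7: attacked by Nb5; b7: attacked by Rb6; b8: attacked by Rb6.
Legal moves for Black: none.
Not in check and no legal moves → stalemate.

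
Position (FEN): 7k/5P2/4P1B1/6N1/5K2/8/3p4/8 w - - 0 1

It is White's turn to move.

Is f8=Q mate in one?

yes

After f8=Q: black king on h8; in check: yes, from the white queen on f8.
King squares — g7: attacked by Qf8; h7: attacked by Ng5; g8: attacked by Qf8.
Black has no legal moves → checkmate.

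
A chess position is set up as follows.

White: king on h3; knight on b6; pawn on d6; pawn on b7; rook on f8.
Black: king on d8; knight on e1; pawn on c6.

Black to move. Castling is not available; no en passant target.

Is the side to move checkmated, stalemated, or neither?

checkmate

Black to move; black king on d8.
In check: yes, from the white rook on f8.
King squares — c7: attacked by Pd6; d7: attacked by Nb6; e7: attacked by Pd6; c8: attacked by Nb6; e8: attacked by Rf8.
Legal moves for Black: none.
In check with no legal moves → checkmate.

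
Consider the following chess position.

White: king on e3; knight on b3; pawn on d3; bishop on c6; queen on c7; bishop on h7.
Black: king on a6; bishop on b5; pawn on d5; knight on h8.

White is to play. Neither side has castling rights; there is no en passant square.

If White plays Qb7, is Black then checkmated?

yes

After Qb7: black king on a6; in check: yes, from the white queen on b7.
King squares — a5: attacked by Nb3; b5: own bishop; b6: attacked by Qb7; a7: attacked by Qb7; b7: attacked by Bc6.
Black has no legal moves → checkmate.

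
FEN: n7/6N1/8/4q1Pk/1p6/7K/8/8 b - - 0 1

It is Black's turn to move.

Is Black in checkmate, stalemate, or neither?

Black to move; black king on h5.
In check: yes, from the white knight on g7.
King squares — g4: attacked by Kh3; h4: attacked by Kh3; g5: available; g6: available; h6: attacked by Pg5.
Legal moves for Black: Kg6, Kxg5, Qxg7.
Black is in check but has 3 legal moves → neither.

neither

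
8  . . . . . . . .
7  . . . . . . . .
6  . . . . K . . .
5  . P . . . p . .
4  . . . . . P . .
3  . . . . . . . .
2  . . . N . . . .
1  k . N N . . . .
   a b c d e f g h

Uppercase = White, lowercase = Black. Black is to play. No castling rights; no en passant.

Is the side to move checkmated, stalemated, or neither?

stalemate

Black to move; black king on a1.
In check: no.
King squares — b1: attacked by Nd2; a2: attacked by Nc1; b2: attacked by Nd1.
Legal moves for Black: none.
Not in check and no legal moves → stalemate.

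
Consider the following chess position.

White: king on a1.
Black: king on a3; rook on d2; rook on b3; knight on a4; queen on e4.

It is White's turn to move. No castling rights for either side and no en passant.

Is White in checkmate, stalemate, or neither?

stalemate

White to move; white king on a1.
In check: no.
King squares — b1: attacked by Rb3; a2: attacked by Rd2; b2: attacked by Rd2.
Legal moves for White: none.
Not in check and no legal moves → stalemate.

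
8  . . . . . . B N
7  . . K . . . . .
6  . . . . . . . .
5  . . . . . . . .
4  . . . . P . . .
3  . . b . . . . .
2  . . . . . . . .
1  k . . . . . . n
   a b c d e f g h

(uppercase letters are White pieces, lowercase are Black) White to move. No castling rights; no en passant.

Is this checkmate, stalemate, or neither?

White to move; white king on c7.
In check: no.
Legal moves for White: Nf7, Ng6, Bh7, Bf7, Be6, Bd5, Bc4, Bb3, Ba2, Kd8, Kc8, Kb8, Kd7, Kb7, Kd6, Kc6, Kb6, e5.
White has 18 legal moves and is not in check → neither.

neither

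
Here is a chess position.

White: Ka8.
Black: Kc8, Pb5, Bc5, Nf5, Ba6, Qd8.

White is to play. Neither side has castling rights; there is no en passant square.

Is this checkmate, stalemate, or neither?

stalemate

White to move; white king on a8.
In check: no.
King squares — a7: attacked by Bc5; b7: attacked by Ba6; b8: attacked by Kc8.
Legal moves for White: none.
Not in check and no legal moves → stalemate.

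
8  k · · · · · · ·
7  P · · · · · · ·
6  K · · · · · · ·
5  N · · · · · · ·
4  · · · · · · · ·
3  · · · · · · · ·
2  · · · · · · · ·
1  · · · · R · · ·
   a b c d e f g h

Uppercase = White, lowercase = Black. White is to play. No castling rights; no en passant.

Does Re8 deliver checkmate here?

yes

After Re8: black king on a8; in check: yes, from the white rook on e8.
King squares — a7: attacked by Ka6; b7: attacked by Na5; b8: attacked by Pa7.
Black has no legal moves → checkmate.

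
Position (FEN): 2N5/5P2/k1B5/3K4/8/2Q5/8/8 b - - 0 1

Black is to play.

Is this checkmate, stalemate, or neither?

stalemate

Black to move; black king on a6.
In check: no.
King squares — a5: attacked by Qc3; b5: attacked by Bc6; b6: attacked by Nc8; a7: attacked by Nc8; b7: attacked by Bc6.
Legal moves for Black: none.
Not in check and no legal moves → stalemate.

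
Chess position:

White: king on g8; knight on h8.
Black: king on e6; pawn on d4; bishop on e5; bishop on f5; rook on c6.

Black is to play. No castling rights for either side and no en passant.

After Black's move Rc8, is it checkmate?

After Rc8: white king on g8; in check: yes, from the black rook on c8.
King squares — f7: attacked by Ke6; g7: attacked by Be5; h7: attacked by Bf5; f8: attacked by Rc8; h8: own knight.
White has no legal moves → checkmate.

yes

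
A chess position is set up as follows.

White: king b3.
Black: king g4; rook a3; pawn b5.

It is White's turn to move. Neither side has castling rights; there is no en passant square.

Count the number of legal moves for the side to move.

White to move; king on b3.
In check: yes, from the black rook on a3.
Legal moves: Kb4, Kxa3, Kc2, Kb2.
Count: 4.

4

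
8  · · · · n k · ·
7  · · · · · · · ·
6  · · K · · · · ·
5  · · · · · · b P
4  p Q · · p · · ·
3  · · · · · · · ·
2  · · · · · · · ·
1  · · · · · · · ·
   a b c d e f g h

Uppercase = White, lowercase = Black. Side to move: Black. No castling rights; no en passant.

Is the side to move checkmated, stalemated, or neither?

neither

Black to move; black king on f8.
In check: yes, from the white queen on b4.
Legal moves for Black: Kg8, Kg7, Kf7, Nd6, Be7.
Black is in check but has 5 legal moves → neither.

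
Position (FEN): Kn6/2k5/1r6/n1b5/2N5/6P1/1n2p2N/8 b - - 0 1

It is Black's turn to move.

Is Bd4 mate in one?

no

After Bd4: white king on a8; in check: no.
White is not in check, so this cannot be checkmate.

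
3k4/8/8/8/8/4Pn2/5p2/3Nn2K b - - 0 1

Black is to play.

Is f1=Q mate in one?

After f1=Q: white king on h1; in check: yes, from the black queen on f1.
King squares — g1: attacked by Qf1; g2: attacked by Ne1; h2: attacked by Nf3.
White has no legal moves → checkmate.

yes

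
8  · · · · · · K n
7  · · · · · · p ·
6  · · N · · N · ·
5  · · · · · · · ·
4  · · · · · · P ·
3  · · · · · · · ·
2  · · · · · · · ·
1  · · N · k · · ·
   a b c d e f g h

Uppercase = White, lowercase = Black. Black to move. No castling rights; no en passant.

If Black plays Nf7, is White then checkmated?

After Nf7: white king on g8; in check: no.
White is not in check, so this cannot be checkmate.

no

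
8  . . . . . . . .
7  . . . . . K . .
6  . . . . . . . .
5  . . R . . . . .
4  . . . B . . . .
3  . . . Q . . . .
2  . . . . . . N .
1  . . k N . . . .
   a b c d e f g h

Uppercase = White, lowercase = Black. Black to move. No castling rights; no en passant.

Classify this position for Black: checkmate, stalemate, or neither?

Black to move; black king on c1.
In check: yes, from the white rook on c5.
King squares — b1: attacked by Qd3; d1: attacked by Qd3; b2: attacked by Nd1; c2: attacked by Qd3; d2: attacked by Qd3.
Legal moves for Black: none.
In check with no legal moves → checkmate.

checkmate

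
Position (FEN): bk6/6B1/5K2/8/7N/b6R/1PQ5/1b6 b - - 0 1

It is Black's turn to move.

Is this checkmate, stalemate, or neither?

Black to move; black king on b8.
In check: no.
Legal moves for Black: Kb7, Ka7, Bb7, Bc6, Bd5, Be4, Bf3, Bg2, Bh1, Bf8, Be7+, Bd6, Bc5, Bb4, Bxb2+, Bxc2, Ba2.
Black has 17 legal moves and is not in check → neither.

neither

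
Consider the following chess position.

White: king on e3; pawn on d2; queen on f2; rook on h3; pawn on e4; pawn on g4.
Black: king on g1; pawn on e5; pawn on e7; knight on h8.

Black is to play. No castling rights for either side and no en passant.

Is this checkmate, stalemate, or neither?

checkmate

Black to move; black king on g1.
In check: yes, from the white queen on f2.
King squares — f1: attacked by Qf2; h1: attacked by Rh3; f2: attacked by Ke3; g2: attacked by Qf2; h2: attacked by Qf2.
Legal moves for Black: none.
In check with no legal moves → checkmate.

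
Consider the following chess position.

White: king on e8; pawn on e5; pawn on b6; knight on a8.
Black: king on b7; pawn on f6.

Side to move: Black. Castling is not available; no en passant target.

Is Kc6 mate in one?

After Kc6: white king on e8; in check: no.
White is not in check, so this cannot be checkmate.

no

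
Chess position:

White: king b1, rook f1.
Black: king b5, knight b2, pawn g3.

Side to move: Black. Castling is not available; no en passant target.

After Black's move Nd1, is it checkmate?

After Nd1: white king on b1; in check: no.
White is not in check, so this cannot be checkmate.

no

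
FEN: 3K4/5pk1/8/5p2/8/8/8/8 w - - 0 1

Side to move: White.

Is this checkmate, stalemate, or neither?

White to move; white king on d8.
In check: no.
Legal moves for White: Ke8, Kc8, Ke7, Kd7, Kc7.
White has 5 legal moves and is not in check → neither.

neither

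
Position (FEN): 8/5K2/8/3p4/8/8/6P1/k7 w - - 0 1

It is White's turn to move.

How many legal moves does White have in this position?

10

White to move; king on f7.
In check: no.
Legal moves: Kg8, Kf8, Ke8, Kg7, Ke7, Kg6, Kf6, Ke6, g3, g4.
Count: 10.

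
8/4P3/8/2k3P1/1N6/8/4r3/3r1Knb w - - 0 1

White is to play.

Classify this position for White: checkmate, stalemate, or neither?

checkmate

White to move; white king on f1.
In check: yes, from the black rook on d1.
King squares — e1: attacked by Rd1; g1: attacked by Rd1; e2: attacked by Ng1; f2: attacked by Re2; g2: attacked by Bh1.
Legal moves for White: none.
In check with no legal moves → checkmate.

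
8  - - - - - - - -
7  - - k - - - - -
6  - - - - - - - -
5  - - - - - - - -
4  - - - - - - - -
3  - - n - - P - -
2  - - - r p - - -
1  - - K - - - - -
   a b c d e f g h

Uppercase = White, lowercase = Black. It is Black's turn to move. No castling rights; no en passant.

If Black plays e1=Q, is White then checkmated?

yes

After e1=Q: white king on c1; in check: yes, from the black queen on e1.
King squares — b1: attacked by Qe1; d1: attacked by Qe1; b2: attacked by Rd2; c2: attacked by Rd2; d2: attacked by Qe1.
White has no legal moves → checkmate.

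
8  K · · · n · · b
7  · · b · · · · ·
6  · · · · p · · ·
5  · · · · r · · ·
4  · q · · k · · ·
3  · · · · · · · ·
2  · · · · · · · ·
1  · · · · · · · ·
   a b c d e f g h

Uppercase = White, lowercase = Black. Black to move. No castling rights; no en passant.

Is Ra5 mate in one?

yes

After Ra5: white king on a8; in check: yes, from the black rook on a5.
King squares — a7: attacked by Ra5; b7: attacked by Qb4; b8: attacked by Qb4.
White has no legal moves → checkmate.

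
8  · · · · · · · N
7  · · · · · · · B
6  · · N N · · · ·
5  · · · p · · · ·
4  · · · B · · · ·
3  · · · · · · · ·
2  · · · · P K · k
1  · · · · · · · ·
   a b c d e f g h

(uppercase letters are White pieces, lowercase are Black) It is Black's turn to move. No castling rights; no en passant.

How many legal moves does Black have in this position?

2

Black to move; king on h2.
In check: no.
Legal moves: Kh3, Kh1.
Count: 2.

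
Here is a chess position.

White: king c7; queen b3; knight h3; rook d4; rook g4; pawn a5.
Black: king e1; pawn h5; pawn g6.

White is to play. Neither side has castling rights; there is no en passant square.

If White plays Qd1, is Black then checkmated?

yes

After Qd1: black king on e1; in check: yes, from the white queen on d1.
King squares — d1: attacked by Rd4; f1: attacked by Qd1; d2: attacked by Qd1; e2: attacked by Qd1; f2: attacked by Nh3.
Black has no legal moves → checkmate.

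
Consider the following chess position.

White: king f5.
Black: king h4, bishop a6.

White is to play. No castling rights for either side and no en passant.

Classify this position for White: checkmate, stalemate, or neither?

neither

White to move; white king on f5.
In check: no.
Legal moves for White: Kg6, Kf6, Ke6, Ke5, Kf4, Ke4.
White has 6 legal moves and is not in check → neither.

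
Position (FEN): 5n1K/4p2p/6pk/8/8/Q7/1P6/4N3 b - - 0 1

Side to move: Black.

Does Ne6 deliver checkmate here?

After Ne6: white king on h8; in check: no.
White is not in check, so this cannot be checkmate.

no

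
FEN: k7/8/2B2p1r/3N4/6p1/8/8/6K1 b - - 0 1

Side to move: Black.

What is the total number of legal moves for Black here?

2

Black to move; king on a8.
In check: yes, from the white bishop on c6.
Legal moves: Kb8, Ka7.
Count: 2.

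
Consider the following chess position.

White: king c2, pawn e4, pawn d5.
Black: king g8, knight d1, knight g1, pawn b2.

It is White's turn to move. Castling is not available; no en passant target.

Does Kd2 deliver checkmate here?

After Kd2: black king on g8; in check: no.
Black is not in check, so this cannot be checkmate.

no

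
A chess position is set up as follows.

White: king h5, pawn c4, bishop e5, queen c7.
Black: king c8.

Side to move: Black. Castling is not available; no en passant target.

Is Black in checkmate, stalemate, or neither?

checkmate

Black to move; black king on c8.
In check: yes, from the white queen on c7.
King squares — b7: attacked by Qc7; c7: attacked by Be5; d7: attacked by Qc7; b8: attacked by Qc7; d8: attacked by Qc7.
Legal moves for Black: none.
In check with no legal moves → checkmate.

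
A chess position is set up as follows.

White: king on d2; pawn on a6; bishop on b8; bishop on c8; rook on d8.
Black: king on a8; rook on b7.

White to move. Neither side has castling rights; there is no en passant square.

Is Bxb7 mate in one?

yes

After Bxb7: black king on a8; in check: yes, from the white bishop on b7.
King squares — a7: attacked by Bb8; b7: attacked by Pa6; b8: attacked by Rd8.
Black has no legal moves → checkmate.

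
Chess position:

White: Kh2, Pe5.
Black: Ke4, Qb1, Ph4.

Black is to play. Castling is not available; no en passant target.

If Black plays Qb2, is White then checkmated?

After Qb2: white king on h2; in check: yes, from the black queen on b2.
White has 3 legal replies: Kh3, Kh1, Kg1.
In check but a legal move exists → not checkmate.

no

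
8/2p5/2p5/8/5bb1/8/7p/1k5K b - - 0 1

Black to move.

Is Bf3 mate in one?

After Bf3: white king on h1; in check: yes, from the black bishop on f3.
King squares — g1: attacked by Ph2; g2: attacked by Bf3; h2: attacked by Bf4.
White has no legal moves → checkmate.

yes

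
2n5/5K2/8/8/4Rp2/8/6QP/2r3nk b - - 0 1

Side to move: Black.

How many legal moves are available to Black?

Black to move; king on h1.
In check: yes, from the white queen on g2.
Legal moves: Kxg2.
Count: 1.

1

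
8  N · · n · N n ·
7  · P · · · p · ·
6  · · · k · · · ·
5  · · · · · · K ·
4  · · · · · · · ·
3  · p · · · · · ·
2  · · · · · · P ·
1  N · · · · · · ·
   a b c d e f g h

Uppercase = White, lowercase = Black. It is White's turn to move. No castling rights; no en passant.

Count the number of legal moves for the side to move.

19

White to move; king on g5.
In check: no.
Legal moves: Nh7, Nd7, Ng6, Ne6, Nc7, Nb6, Kh5, Kf5, Kh4, Kg4, Kf4, Nxb3, Nc2, b8=Q+, b8=R, b8=B+, b8=N, g3, g4.
Count: 19.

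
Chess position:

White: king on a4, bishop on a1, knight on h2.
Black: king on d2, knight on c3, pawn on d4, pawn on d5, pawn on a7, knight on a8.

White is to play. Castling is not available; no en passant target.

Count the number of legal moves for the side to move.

5

White to move; king on a4.
In check: yes, from the black knight on c3.
Legal moves: Ka5, Kb4, Kb3, Ka3, Bxc3+.
Count: 5.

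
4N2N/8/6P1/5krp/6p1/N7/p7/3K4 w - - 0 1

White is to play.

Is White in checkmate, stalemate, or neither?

neither

White to move; white king on d1.
In check: no.
Legal moves for White: Nf7, Ng7+, Nc7, Nf6, Nd6+, Nb5, Nc4, Nc2, Nb1, Ke2, Kd2, Kc2, Ke1, Kc1, g7.
White has 15 legal moves and is not in check → neither.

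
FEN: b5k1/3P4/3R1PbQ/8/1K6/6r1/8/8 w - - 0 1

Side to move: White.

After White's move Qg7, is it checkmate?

yes

After Qg7: black king on g8; in check: yes, from the white queen on g7.
King squares — f7: attacked by Qg7; g7: attacked by Pf6; h7: attacked by Qg7; f8: attacked by Qg7; h8: attacked by Qg7.
Black has no legal moves → checkmate.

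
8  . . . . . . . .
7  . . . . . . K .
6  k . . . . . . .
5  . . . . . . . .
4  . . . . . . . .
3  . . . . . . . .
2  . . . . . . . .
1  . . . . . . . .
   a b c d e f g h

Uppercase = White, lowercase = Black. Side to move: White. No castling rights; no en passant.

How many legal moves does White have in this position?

White to move; king on g7.
In check: no.
Legal moves: Kh8, Kg8, Kf8, Kh7, Kf7, Kh6, Kg6, Kf6.
Count: 8.

8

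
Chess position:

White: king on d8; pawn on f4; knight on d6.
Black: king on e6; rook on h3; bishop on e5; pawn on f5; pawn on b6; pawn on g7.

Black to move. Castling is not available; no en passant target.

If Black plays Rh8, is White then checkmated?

After Rh8: white king on d8; in check: yes, from the black rook on h8.
White has 2 legal replies: Kc7, Ne8.
In check but a legal move exists → not checkmate.

no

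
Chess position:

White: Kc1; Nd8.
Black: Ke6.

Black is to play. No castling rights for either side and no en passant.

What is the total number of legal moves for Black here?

7

Black to move; king on e6.
In check: yes, from the white knight on d8.
Legal moves: Ke7, Kd7, Kf6, Kd6, Kf5, Ke5, Kd5.
Count: 7.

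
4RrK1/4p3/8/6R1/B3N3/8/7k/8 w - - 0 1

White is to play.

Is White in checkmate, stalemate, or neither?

White to move; white king on g8.
In check: yes, from the black rook on f8.
Legal moves for White: Kxf8, Kh7, Kg7, Rxf8.
White is in check but has 4 legal moves → neither.

neither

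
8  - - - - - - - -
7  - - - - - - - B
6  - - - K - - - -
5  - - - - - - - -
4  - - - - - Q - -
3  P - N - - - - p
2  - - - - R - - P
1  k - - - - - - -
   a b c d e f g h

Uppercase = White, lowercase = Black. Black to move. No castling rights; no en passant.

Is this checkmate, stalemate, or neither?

stalemate

Black to move; black king on a1.
In check: no.
King squares — b1: attacked by Nc3; a2: attacked by Re2; b2: attacked by Re2.
Legal moves for Black: none.
Not in check and no legal moves → stalemate.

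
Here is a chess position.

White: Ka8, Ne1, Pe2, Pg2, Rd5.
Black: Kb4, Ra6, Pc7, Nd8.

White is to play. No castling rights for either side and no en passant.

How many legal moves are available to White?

1

White to move; king on a8.
In check: yes, from the black rook on a6.
Legal moves: Kb8.
Count: 1.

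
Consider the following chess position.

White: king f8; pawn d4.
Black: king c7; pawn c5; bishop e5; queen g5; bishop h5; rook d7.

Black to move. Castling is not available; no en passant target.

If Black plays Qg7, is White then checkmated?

yes

After Qg7: white king on f8; in check: yes, from the black queen on g7.
King squares — e7: attacked by Rd7; f7: attacked by Bh5; g7: attacked by Be5; e8: attacked by Bh5; g8: attacked by Qg7.
White has no legal moves → checkmate.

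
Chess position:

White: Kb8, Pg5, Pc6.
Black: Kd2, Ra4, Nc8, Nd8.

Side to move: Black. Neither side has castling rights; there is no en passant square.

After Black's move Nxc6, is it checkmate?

After Nxc6: white king on b8; in check: yes, from the black knight on c6.
White has 3 legal replies: Kxc8, Kc7, Kb7.
In check but a legal move exists → not checkmate.

no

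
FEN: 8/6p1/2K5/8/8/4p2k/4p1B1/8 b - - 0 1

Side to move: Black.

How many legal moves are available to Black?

Black to move; king on h3.
In check: yes, from the white bishop on g2.
Legal moves: Kh4, Kg4, Kg3, Kh2, Kxg2.
Count: 5.

5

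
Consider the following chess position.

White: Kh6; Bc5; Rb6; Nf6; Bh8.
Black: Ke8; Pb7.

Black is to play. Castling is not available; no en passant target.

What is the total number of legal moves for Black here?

2

Black to move; king on e8.
In check: yes, from the white knight on f6.
Legal moves: Kd8, Kf7.
Count: 2.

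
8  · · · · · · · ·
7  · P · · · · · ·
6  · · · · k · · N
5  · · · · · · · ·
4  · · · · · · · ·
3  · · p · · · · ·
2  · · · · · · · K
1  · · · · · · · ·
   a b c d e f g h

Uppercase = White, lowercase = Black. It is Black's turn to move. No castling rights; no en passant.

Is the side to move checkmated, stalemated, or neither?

neither

Black to move; black king on e6.
In check: no.
Legal moves for Black: Ke7, Kd7, Kf6, Kd6, Ke5, Kd5, c2.
Black has 7 legal moves and is not in check → neither.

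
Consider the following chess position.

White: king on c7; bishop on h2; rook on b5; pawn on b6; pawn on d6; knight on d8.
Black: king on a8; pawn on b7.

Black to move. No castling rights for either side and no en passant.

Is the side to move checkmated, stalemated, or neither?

stalemate

Black to move; black king on a8.
In check: no.
King squares — a7: attacked by Pb6; b7: own pawn; b8: attacked by Kc7.
Legal moves for Black: none.
Not in check and no legal moves → stalemate.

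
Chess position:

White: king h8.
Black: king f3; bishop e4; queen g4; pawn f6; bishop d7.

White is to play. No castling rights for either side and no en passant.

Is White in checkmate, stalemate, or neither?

White to move; white king on h8.
In check: no.
King squares — g7: attacked by Qg4; h7: attacked by Be4; g8: attacked by Qg4.
Legal moves for White: none.
Not in check and no legal moves → stalemate.

stalemate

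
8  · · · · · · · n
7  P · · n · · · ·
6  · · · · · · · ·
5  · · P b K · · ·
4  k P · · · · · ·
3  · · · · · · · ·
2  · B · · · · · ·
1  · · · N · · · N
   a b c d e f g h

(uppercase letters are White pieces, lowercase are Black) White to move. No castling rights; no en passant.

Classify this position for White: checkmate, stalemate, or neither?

neither

White to move; white king on e5.
In check: yes, from the black knight on d7.
King squares — d4: available; e4: attacked by Bd5; f4: available; d5: available; f5: available; d6: available; e6: attacked by Bd5; f6: attacked by Nd7.
Legal moves for White: Kd6, Kf5, Kxd5, Kf4, Kd4.
White is in check but has 5 legal moves → neither.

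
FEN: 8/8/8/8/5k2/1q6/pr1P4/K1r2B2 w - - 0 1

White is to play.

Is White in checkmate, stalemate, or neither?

White to move; white king on a1.
In check: yes, from the black rook on c1.
King squares — b1: attacked by Rc1; a2: attacked by Rb2; b2: attacked by Qb3.
Legal moves for White: none.
In check with no legal moves → checkmate.

checkmate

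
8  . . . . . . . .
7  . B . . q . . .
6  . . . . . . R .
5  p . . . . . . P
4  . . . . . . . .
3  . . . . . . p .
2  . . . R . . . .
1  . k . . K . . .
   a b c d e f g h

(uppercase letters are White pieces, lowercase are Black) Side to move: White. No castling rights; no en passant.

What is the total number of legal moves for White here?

5

White to move; king on e1.
In check: yes, from the black queen on e7.
Legal moves: Kf1, Kd1, Be4+, Re6, Re2.
Count: 5.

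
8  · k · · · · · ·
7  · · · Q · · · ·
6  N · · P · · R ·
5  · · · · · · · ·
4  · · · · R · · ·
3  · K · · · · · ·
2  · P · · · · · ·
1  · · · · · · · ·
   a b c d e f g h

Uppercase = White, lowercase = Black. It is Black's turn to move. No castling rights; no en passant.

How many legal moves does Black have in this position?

1

Black to move; king on b8.
In check: yes, from the white knight on a6.
Legal moves: Ka8.
Count: 1.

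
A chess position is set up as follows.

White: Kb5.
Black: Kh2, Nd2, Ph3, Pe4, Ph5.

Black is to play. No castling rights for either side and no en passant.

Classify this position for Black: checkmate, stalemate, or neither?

neither

Black to move; black king on h2.
In check: no.
Legal moves for Black: Kg3, Kg2, Kh1, Kg1, Nc4, Nf3, Nb3, Nf1, Nb1, h4, e3.
Black has 11 legal moves and is not in check → neither.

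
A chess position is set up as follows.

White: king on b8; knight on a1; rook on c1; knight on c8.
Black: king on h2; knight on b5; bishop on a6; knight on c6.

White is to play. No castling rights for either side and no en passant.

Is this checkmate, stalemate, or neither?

neither

White to move; white king on b8.
In check: yes, from the black knight on c6.
King squares — a7: attacked by Nb5; b7: attacked by Ba6; c7: attacked by Nb5; a8: available; c8: own knight.
Legal moves for White: Ka8, Rxc6.
White is in check but has 2 legal moves → neither.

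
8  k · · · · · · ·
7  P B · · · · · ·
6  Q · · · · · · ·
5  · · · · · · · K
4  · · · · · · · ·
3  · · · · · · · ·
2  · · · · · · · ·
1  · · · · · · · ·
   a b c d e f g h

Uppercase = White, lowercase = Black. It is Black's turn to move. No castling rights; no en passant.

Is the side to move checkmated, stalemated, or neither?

Black to move; black king on a8.
In check: yes, from the white bishop on b7.
King squares — a7: attacked by Qa6; b7: attacked by Qa6; b8: attacked by Pa7.
Legal moves for Black: none.
In check with no legal moves → checkmate.

checkmate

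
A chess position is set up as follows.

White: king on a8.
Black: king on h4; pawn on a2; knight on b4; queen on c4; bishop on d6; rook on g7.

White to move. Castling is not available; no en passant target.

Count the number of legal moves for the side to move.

White to move; king on a8.
In check: no.
Legal moves: none.
Count: 0.

0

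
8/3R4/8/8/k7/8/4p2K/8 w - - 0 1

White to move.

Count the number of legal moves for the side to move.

White to move; king on h2.
In check: no.
Legal moves: Rd8, Rh7, Rg7, Rf7, Re7, Rc7, Rb7, Ra7+, Rd6, Rd5, Rd4+, Rd3, Rd2, Rd1, Kh3, Kg3, Kg2, Kh1, Kg1.
Count: 19.

19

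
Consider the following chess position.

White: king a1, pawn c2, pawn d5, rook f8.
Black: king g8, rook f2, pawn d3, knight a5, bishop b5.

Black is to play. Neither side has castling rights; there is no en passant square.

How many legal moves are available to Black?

Black to move; king on g8.
In check: yes, from the white rook on f8.
Legal moves: Kxf8, Kh7, Kg7, Rxf8.
Count: 4.

4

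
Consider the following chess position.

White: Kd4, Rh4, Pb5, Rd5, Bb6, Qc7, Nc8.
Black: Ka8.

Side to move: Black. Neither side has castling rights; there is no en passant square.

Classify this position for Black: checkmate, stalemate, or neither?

Black to move; black king on a8.
In check: no.
King squares — a7: attacked by Bb6; b7: attacked by Qc7; b8: attacked by Qc7.
Legal moves for Black: none.
Not in check and no legal moves → stalemate.

stalemate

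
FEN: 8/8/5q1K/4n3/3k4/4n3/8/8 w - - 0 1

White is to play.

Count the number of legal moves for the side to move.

White to move; king on h6.
In check: yes, from the black queen on f6.
Legal moves: Kh7, Kh5.
Count: 2.

2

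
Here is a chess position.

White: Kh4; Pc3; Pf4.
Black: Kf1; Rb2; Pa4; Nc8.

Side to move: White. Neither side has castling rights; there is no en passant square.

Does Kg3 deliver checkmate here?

After Kg3: black king on f1; in check: no.
Black is not in check, so this cannot be checkmate.

no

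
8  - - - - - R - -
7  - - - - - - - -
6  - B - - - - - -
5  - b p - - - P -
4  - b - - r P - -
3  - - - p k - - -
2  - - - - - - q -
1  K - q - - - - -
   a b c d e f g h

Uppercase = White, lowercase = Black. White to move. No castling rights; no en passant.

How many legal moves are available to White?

0

White to move; king on a1.
In check: yes, from the black queen on c1.
Legal moves: none.
Count: 0.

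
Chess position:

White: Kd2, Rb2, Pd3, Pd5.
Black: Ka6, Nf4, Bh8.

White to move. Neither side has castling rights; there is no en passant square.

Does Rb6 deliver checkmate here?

no

After Rb6: black king on a6; in check: yes, from the white rook on b6.
Black has 3 legal replies: Ka7, Kxb6, Ka5.
In check but a legal move exists → not checkmate.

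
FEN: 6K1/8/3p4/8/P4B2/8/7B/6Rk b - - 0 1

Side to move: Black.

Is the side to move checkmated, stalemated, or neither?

checkmate

Black to move; black king on h1.
In check: yes, from the white rook on g1.
King squares — g1: attacked by Bh2; g2: attacked by Rg1; h2: attacked by Bf4.
Legal moves for Black: none.
In check with no legal moves → checkmate.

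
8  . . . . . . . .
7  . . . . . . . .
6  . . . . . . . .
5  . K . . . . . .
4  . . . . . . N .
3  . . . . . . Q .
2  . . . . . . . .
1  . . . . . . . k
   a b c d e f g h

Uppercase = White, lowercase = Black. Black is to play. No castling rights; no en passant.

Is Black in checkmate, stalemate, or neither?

Black to move; black king on h1.
In check: no.
King squares — g1: attacked by Qg3; g2: attacked by Qg3; h2: attacked by Qg3.
Legal moves for Black: none.
Not in check and no legal moves → stalemate.

stalemate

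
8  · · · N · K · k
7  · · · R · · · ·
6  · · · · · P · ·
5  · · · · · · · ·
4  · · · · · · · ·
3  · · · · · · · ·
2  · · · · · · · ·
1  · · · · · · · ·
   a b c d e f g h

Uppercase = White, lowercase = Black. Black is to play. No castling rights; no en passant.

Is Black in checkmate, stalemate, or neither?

Black to move; black king on h8.
In check: no.
King squares — g7: attacked by Pf6; h7: attacked by Rd7; g8: attacked by Kf8.
Legal moves for Black: none.
Not in check and no legal moves → stalemate.

stalemate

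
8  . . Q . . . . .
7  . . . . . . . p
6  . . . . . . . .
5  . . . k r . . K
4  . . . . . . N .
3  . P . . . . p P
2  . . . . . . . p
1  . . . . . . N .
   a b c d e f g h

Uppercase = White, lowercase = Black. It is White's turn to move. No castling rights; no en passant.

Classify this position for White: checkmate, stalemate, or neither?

White to move; white king on h5.
In check: yes, from the black rook on e5.
King squares — g4: own knight; h4: available; g5: attacked by Re5; g6: attacked by Ph7; h6: available.
Legal moves for White: Kh6, Kh4, Qf5, Nxe5.
White is in check but has 4 legal moves → neither.

neither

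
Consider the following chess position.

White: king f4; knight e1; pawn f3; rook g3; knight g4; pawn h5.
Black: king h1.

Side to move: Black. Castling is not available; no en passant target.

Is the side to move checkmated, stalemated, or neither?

Black to move; black king on h1.
In check: no.
King squares — g1: attacked by Rg3; g2: attacked by Ne1; h2: attacked by Ng4.
Legal moves for Black: none.
Not in check and no legal moves → stalemate.

stalemate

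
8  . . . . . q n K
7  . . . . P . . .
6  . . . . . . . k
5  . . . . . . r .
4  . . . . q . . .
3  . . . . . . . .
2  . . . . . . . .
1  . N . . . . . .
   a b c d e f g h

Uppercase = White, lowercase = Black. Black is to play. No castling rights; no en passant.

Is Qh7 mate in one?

yes

After Qh7: white king on h8; in check: yes, from the black queen on h7.
King squares — g7: attacked by Rg5; h7: attacked by Kh6; g8: attacked by Rg5.
White has no legal moves → checkmate.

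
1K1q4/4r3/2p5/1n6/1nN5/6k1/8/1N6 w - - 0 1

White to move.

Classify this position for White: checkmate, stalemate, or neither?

checkmate

White to move; white king on b8.
In check: yes, from the black queen on d8.
King squares — a7: attacked by Nb5; b7: attacked by Re7; c7: attacked by Nb5; a8: attacked by Qd8; c8: attacked by Qd8.
Legal moves for White: none.
In check with no legal moves → checkmate.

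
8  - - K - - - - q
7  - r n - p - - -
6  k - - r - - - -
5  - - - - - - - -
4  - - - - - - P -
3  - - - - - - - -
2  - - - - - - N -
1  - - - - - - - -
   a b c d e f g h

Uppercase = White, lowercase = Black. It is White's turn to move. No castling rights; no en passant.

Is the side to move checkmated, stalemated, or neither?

checkmate

White to move; white king on c8.
In check: yes, from the black queen on h8.
King squares — b7: attacked by Ka6; c7: attacked by Rb7; d7: attacked by Rd6; b8: attacked by Rb7; d8: attacked by Rd6.
Legal moves for White: none.
In check with no legal moves → checkmate.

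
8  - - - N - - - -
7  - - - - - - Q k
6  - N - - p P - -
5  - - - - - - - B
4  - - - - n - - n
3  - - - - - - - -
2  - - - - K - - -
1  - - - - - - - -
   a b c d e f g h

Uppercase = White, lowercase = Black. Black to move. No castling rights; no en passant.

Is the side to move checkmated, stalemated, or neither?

checkmate

Black to move; black king on h7.
In check: yes, from the white queen on g7.
King squares — g6: attacked by Bh5; h6: attacked by Qg7; g7: attacked by Pf6; g8: attacked by Qg7; h8: attacked by Qg7.
Legal moves for Black: none.
In check with no legal moves → checkmate.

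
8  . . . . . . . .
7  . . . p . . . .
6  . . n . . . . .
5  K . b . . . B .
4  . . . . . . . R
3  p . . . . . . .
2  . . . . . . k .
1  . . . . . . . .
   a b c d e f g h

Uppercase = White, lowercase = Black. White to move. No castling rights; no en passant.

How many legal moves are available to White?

White to move; king on a5.
In check: yes, from the black knight on c6.
Legal moves: Ka6, Kb5, Ka4.
Count: 3.

3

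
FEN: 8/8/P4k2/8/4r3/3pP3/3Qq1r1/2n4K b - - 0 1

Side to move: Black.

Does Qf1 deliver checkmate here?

After Qf1: white king on h1; in check: yes, from the black queen on f1.
King squares — g1: attacked by Qf1; g2: attacked by Qf1; h2: attacked by Rg2.
White has no legal moves → checkmate.

yes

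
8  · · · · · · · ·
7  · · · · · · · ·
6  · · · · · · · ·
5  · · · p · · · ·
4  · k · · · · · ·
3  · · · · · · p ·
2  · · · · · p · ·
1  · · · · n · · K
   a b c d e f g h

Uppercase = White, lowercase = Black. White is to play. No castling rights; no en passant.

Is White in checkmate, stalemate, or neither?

White to move; white king on h1.
In check: no.
King squares — g1: attacked by Pf2; g2: attacked by Ne1; h2: attacked by Pg3.
Legal moves for White: none.
Not in check and no legal moves → stalemate.

stalemate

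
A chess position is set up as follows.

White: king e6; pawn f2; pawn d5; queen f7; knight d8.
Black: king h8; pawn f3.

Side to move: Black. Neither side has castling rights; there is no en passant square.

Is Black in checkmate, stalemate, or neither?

Black to move; black king on h8.
In check: no.
King squares — g7: attacked by Qf7; h7: attacked by Qf7; g8: attacked by Qf7.
Legal moves for Black: none.
Not in check and no legal moves → stalemate.

stalemate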